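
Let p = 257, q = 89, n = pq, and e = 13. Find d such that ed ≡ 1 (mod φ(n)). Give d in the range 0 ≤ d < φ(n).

1733

φ(n) = (p−1)(q−1) = 256·88 = 22528.
Need d with 13·d ≡ 1 (mod 22528). Apply the extended Euclidean algorithm:
22528 = 1732*13 + 12
13 = 1*12 + 1
12 = 12*1 + 0
Back-substitute:
1 = 13 − 12
1 = −22528 + 1733·13
So 13·1733 ≡ 1 (mod 22528), hence d = 1733.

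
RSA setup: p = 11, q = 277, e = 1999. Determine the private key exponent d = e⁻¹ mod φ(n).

φ(n) = (p−1)(q−1) = 10·276 = 2760.
Need d with 1999·d ≡ 1 (mod 2760). Apply the extended Euclidean algorithm:
2760 = 1·1999 + 761
1999 = 2·761 + 477
761 = 1·477 + 284
477 = 1·284 + 193
284 = 1·193 + 91
193 = 2·91 + 11
91 = 8·11 + 3
11 = 3·3 + 2
3 = 1·2 + 1
2 = 2·1 + 0
Back-substitute:
1 = 3 − 2
1 = −11 + 4·3
1 = 4·91 − 33·11
1 = −33·193 + 70·91
1 = 70·284 − 103·193
1 = −103·477 + 173·284
1 = 173·761 − 276·477
1 = −276·1999 + 725·761
1 = 725·2760 − 1001·1999
So 1999·(-1001) ≡ 1 (mod 2760), hence d ≡ -1001 ≡ 1759 (mod 2760).

1759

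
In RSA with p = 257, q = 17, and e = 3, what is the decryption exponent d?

φ(n) = (p−1)(q−1) = 256·16 = 4096.
Need d with 3·d ≡ 1 (mod 4096). Apply the extended Euclidean algorithm:
4096 = 1365·3 + 1
3 = 3·1 + 0
Back-substitute:
1 = 4096 − 1365·3
So 3·(-1365) ≡ 1 (mod 4096), hence d ≡ -1365 ≡ 2731 (mod 4096).

2731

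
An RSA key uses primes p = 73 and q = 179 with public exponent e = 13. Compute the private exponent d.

φ(n) = (p−1)(q−1) = 72·178 = 12816.
Need d with 13·d ≡ 1 (mod 12816). Apply the extended Euclidean algorithm:
12816 = 985·13 + 11
13 = 1·11 + 2
11 = 5·2 + 1
2 = 2·1 + 0
Back-substitute:
1 = 11 − 5·2
1 = −5·13 + 6·11
1 = 6·12816 − 5915·13
So 13·(-5915) ≡ 1 (mod 12816), hence d ≡ -5915 ≡ 6901 (mod 12816).

6901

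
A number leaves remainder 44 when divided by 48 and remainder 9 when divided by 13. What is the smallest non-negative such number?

Write x = 44 + 48·k. Then 48·k ≡ 9 − 44 ≡ 4 (mod 13).
Need 48⁻¹ mod 13. Extended Euclid on (13, 9):
13 = 1×9 + 4
9 = 2×4 + 1
4 = 4×1 + 0
Back-substitute:
1 = 9 − 2·4
1 = −2·13 + 3·9
48⁻¹ ≡ 3 (mod 13), so k ≡ 3·4 ≡ 12 (mod 13).
x = 44 + 48·12 = 620.

620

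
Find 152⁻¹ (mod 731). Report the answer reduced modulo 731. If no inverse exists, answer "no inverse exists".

101

Apply the Euclidean algorithm to 731 and 152:
731 = 4·152 + 123
152 = 1·123 + 29
123 = 4·29 + 7
29 = 4·7 + 1
7 = 7·1 + 0
The gcd is 1. Working backward:
1 = 29 − 4·7
1 = −4·123 + 17·29
1 = 17·152 − 21·123
1 = −21·731 + 101·152
So 152·101 ≡ 1 (mod 731).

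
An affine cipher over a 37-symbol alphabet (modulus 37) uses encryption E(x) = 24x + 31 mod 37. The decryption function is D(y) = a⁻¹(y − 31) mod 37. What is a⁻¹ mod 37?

17

Run Euclid on (37, 24):
37 = 1·24 + 13
24 = 1·13 + 11
13 = 1·11 + 2
11 = 5·2 + 1
2 = 2·1 + 0
The gcd is 1. Working backward:
1 = 11 − 5·2
1 = −5·13 + 6·11
1 = 6·24 − 11·13
1 = −11·37 + 17·24
So 24·17 ≡ 1 (mod 37).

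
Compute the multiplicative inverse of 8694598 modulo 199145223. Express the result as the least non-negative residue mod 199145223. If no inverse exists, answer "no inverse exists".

21802291

Run Euclid on (199145223, 8694598):
199145223 = 22×8694598 + 7864067
8694598 = 1×7864067 + 830531
7864067 = 9×830531 + 389288
830531 = 2×389288 + 51955
389288 = 7×51955 + 25603
51955 = 2×25603 + 749
25603 = 34×749 + 137
749 = 5×137 + 64
137 = 2×64 + 9
64 = 7×9 + 1
9 = 9×1 + 0
gcd = 1, so the inverse exists. Back-substitute:
1 = 64 − 7·9
1 = −7·137 + 15·64
1 = 15·749 − 82·137
1 = −82·25603 + 2803·749
1 = 2803·51955 − 5688·25603
1 = −5688·389288 + 42619·51955
1 = 42619·830531 − 90926·389288
1 = −90926·7864067 + 860953·830531
1 = 860953·8694598 − 951879·7864067
1 = −951879·199145223 + 21802291·8694598
So 8694598·21802291 ≡ 1 (mod 199145223).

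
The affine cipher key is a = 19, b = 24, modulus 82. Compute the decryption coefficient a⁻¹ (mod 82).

Extended Euclidean algorithm:
82 = 4*19 + 6
19 = 3*6 + 1
6 = 6*1 + 0
The gcd is 1. Working backward:
1 = 19 − 3·6
1 = −3·82 + 13·19
So 19·13 ≡ 1 (mod 82).

13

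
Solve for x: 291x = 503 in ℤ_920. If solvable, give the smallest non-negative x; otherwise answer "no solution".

653

First find gcd(291, 920):
920 = 3*291 + 47
291 = 6*47 + 9
47 = 5*9 + 2
9 = 4*2 + 1
2 = 2*1 + 0
gcd = 1, so a unique solution mod 920 exists.
Back-substitute for the Bézout coefficients:
1 = 9 − 4·2
1 = −4·47 + 21·9
1 = 21·291 − 130·47
1 = −130·920 + 411·291
So 291·(411) ≡ 1 (mod 920), giving 291⁻¹ ≡ 411.
x ≡ 291⁻¹·503 ≡ 411·503 ≡ 653 (mod 920).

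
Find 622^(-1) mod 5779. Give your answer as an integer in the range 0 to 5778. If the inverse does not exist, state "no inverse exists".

gcd(5779, 622) by repeated division:
5779 = 9×622 + 181
622 = 3×181 + 79
181 = 2×79 + 23
79 = 3×23 + 10
23 = 2×10 + 3
10 = 3×3 + 1
3 = 3×1 + 0
Since gcd(622, 5779) = 1, back-substitute to write 1 as a combination:
1 = 10 − 3·3
1 = −3·23 + 7·10
1 = 7·79 − 24·23
1 = −24·181 + 55·79
1 = 55·622 − 189·181
1 = −189·5779 + 1756·622
So 622·1756 ≡ 1 (mod 5779).

1756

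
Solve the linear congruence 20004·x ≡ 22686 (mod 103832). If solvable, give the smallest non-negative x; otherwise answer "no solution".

no solution

gcd(20004, 103832):
103832 = 5×20004 + 3812
20004 = 5×3812 + 944
3812 = 4×944 + 36
944 = 26×36 + 8
36 = 4×8 + 4
8 = 2×4 + 0
gcd = 4, but 4 ∤ 22686, so the congruence has no solution.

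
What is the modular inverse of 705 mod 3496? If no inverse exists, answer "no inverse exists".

1929

Run Euclid on (3496, 705):
3496 = 4*705 + 676
705 = 1*676 + 29
676 = 23*29 + 9
29 = 3*9 + 2
9 = 4*2 + 1
2 = 2*1 + 0
Since gcd(705, 3496) = 1, back-substitute to write 1 as a combination:
1 = 9 − 4·2
1 = −4·29 + 13·9
1 = 13·676 − 303·29
1 = −303·705 + 316·676
1 = 316·3496 − 1567·705
So 705·(-1567) ≡ 1 (mod 3496), and -1567 ≡ 1929 (mod 3496).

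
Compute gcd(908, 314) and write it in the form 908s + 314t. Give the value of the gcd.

Apply Euclid's algorithm to 908 and 314:
908 = 2*314 + 280
314 = 1*280 + 34
280 = 8*34 + 8
34 = 4*8 + 2
8 = 4*2 + 0
gcd(908, 314) = 2.
Express as a combination:
2 = 34 − 4·8
2 = −4·280 + 33·34
2 = 33·314 − 37·280
2 = −37·908 + 107·314
So 2 = (-37)·908 + (107)·314.

2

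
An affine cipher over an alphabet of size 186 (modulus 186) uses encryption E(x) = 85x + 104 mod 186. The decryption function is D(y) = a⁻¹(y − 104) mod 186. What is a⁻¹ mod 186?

Extended Euclidean algorithm:
186 = 2×85 + 16
85 = 5×16 + 5
16 = 3×5 + 1
5 = 5×1 + 0
Since gcd(85, 186) = 1, back-substitute to write 1 as a combination:
1 = 16 − 3·5
1 = −3·85 + 16·16
1 = 16·186 − 35·85
Hence 85⁻¹ ≡ -35 ≡ 151 (mod 186).

151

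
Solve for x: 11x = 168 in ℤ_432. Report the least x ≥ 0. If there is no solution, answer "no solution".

First find gcd(11, 432):
432 = 39×11 + 3
11 = 3×3 + 2
3 = 1×2 + 1
2 = 2×1 + 0
gcd = 1, so a unique solution mod 432 exists.
Back-substitute for the Bézout coefficients:
1 = 3 − 2
1 = −11 + 4·3
1 = 4·432 − 157·11
So 11·(-157) ≡ 1 (mod 432), giving 11⁻¹ ≡ 275.
x ≡ 11⁻¹·168 ≡ 275·168 ≡ 408 (mod 432).

408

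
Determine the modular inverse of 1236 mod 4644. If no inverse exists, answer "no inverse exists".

Euclidean algorithm on 4644, 1236:
4644 = 3·1236 + 936
1236 = 1·936 + 300
936 = 3·300 + 36
300 = 8·36 + 12
36 = 3·12 + 0
The gcd is 12, not 1, hence no inverse exists.

no inverse exists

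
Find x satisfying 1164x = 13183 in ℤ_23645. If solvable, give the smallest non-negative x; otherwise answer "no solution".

6857

First find gcd(1164, 23645):
23645 = 20×1164 + 365
1164 = 3×365 + 69
365 = 5×69 + 20
69 = 3×20 + 9
20 = 2×9 + 2
9 = 4×2 + 1
2 = 2×1 + 0
gcd = 1, so a unique solution mod 23645 exists.
Back-substitute for the Bézout coefficients:
1 = 9 − 4·2
1 = −4·20 + 9·9
1 = 9·69 − 31·20
1 = −31·365 + 164·69
1 = 164·1164 − 523·365
1 = −523·23645 + 10624·1164
So 1164·(10624) ≡ 1 (mod 23645), giving 1164⁻¹ ≡ 10624.
x ≡ 1164⁻¹·13183 ≡ 10624·13183 ≡ 6857 (mod 23645).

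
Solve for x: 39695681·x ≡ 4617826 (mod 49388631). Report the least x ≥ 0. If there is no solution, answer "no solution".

First find gcd(39695681, 49388631):
49388631 = 1×39695681 + 9692950
39695681 = 4×9692950 + 923881
9692950 = 10×923881 + 454140
923881 = 2×454140 + 15601
454140 = 29×15601 + 1711
15601 = 9×1711 + 202
1711 = 8×202 + 95
202 = 2×95 + 12
95 = 7×12 + 11
12 = 1×11 + 1
11 = 11×1 + 0
gcd = 1, so a unique solution mod 49388631 exists.
Back-substitute for the Bézout coefficients:
1 = 12 − 11
1 = −95 + 8·12
1 = 8·202 − 17·95
1 = −17·1711 + 144·202
1 = 144·15601 − 1313·1711
1 = −1313·454140 + 38221·15601
1 = 38221·923881 − 77755·454140
1 = −77755·9692950 + 815771·923881
1 = 815771·39695681 − 3340839·9692950
1 = −3340839·49388631 + 4156610·39695681
So 39695681·(4156610) ≡ 1 (mod 49388631), giving 39695681⁻¹ ≡ 4156610.
x ≡ 39695681⁻¹·4617826 ≡ 4156610·4617826 ≡ 5400758 (mod 49388631).

5400758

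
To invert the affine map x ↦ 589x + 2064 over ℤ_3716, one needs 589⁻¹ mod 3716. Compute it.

2593

Run Euclid on (3716, 589):
3716 = 6*589 + 182
589 = 3*182 + 43
182 = 4*43 + 10
43 = 4*10 + 3
10 = 3*3 + 1
3 = 3*1 + 0
gcd = 1, so the inverse exists. Back-substitute:
1 = 10 − 3·3
1 = −3·43 + 13·10
1 = 13·182 − 55·43
1 = −55·589 + 178·182
1 = 178·3716 − 1123·589
Hence 589⁻¹ ≡ -1123 ≡ 2593 (mod 3716).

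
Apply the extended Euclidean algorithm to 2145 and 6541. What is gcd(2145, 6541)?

Repeated division:
6541 = 3*2145 + 106
2145 = 20*106 + 25
106 = 4*25 + 6
25 = 4*6 + 1
6 = 6*1 + 0
gcd(2145, 6541) = 1.
Express as a combination:
1 = 25 − 4·6
1 = −4·106 + 17·25
1 = 17·2145 − 344·106
1 = −344·6541 + 1049·2145
So 1 = (-344)·6541 + (1049)·2145.

1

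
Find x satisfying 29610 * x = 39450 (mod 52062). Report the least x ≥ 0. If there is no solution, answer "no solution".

942

First find gcd(29610, 52062):
52062 = 1*29610 + 22452
29610 = 1*22452 + 7158
22452 = 3*7158 + 978
7158 = 7*978 + 312
978 = 3*312 + 42
312 = 7*42 + 18
42 = 2*18 + 6
18 = 3*6 + 0
gcd = 6 and 6 | 39450, so solutions exist. Divide through by 6: 4935x ≡ 6575 (mod 8677).
Now find 4935⁻¹ mod 8677:
8677 = 1*4935 + 3742
4935 = 1*3742 + 1193
3742 = 3*1193 + 163
1193 = 7*163 + 52
163 = 3*52 + 7
52 = 7*7 + 3
7 = 2*3 + 1
3 = 3*1 + 0
Back-substitute:
1 = 7 − 2·3
1 = −2·52 + 15·7
1 = 15·163 − 47·52
1 = −47·1193 + 344·163
1 = 344·3742 − 1079·1193
1 = −1079·4935 + 1423·3742
1 = 1423·8677 − 2502·4935
So 4935·(-2502) ≡ 1 (mod 8677), i.e. 4935⁻¹ ≡ 6175.
Then x ≡ 6175·6575 ≡ 942 (mod 8677); the smallest non-negative solution is x = 942.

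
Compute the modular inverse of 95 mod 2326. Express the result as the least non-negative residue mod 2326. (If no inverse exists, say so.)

Apply the Euclidean algorithm to 2326 and 95:
2326 = 24·95 + 46
95 = 2·46 + 3
46 = 15·3 + 1
3 = 3·1 + 0
gcd = 1, so the inverse exists. Back-substitute:
1 = 46 − 15·3
1 = −15·95 + 31·46
1 = 31·2326 − 759·95
Hence 95⁻¹ ≡ -759 ≡ 1567 (mod 2326).

1567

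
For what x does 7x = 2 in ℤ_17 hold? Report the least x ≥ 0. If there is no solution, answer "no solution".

10

First find gcd(7, 17):
17 = 2*7 + 3
7 = 2*3 + 1
3 = 3*1 + 0
gcd = 1, so a unique solution mod 17 exists.
Back-substitute for the Bézout coefficients:
1 = 7 − 2·3
1 = −2·17 + 5·7
So 7·(5) ≡ 1 (mod 17), giving 7⁻¹ ≡ 5.
x ≡ 7⁻¹·2 ≡ 5·2 ≡ 10 (mod 17).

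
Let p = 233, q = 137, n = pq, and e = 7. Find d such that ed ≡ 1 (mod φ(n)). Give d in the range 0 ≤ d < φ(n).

φ(n) = (p−1)(q−1) = 232·136 = 31552.
Need d with 7·d ≡ 1 (mod 31552). Apply the extended Euclidean algorithm:
31552 = 4507×7 + 3
7 = 2×3 + 1
3 = 3×1 + 0
Back-substitute:
1 = 7 − 2·3
1 = −2·31552 + 9015·7
So 7·9015 ≡ 1 (mod 31552), hence d = 9015.

9015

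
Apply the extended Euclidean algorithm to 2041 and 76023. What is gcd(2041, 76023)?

1

Euclidean algorithm:
76023 = 37*2041 + 506
2041 = 4*506 + 17
506 = 29*17 + 13
17 = 1*13 + 4
13 = 3*4 + 1
4 = 4*1 + 0
gcd(2041, 76023) = 1.
Back-substituting:
1 = 13 − 3·4
1 = −3·17 + 4·13
1 = 4·506 − 119·17
1 = −119·2041 + 480·506
1 = 480·76023 − 17879·2041
So 1 = (480)·76023 + (-17879)·2041.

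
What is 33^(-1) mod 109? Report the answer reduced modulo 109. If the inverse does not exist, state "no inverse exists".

76

Run Euclid on (109, 33):
109 = 3×33 + 10
33 = 3×10 + 3
10 = 3×3 + 1
3 = 3×1 + 0
gcd = 1, so the inverse exists. Back-substitute:
1 = 10 − 3·3
1 = −3·33 + 10·10
1 = 10·109 − 33·33
Thus 33·(-33) ≡ 1 (mod 109); reducing, -33 mod 109 = 76.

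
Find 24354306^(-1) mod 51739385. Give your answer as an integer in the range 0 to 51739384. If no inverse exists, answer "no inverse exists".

1556651

Apply the Euclidean algorithm to 51739385 and 24354306:
51739385 = 2*24354306 + 3030773
24354306 = 8*3030773 + 108122
3030773 = 28*108122 + 3357
108122 = 32*3357 + 698
3357 = 4*698 + 565
698 = 1*565 + 133
565 = 4*133 + 33
133 = 4*33 + 1
33 = 33*1 + 0
The gcd is 1. Working backward:
1 = 133 − 4·33
1 = −4·565 + 17·133
1 = 17·698 − 21·565
1 = −21·3357 + 101·698
1 = 101·108122 − 3253·3357
1 = −3253·3030773 + 91185·108122
1 = 91185·24354306 − 732733·3030773
1 = −732733·51739385 + 1556651·24354306
So 24354306·1556651 ≡ 1 (mod 51739385).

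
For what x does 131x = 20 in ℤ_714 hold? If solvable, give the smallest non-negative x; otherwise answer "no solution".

First find gcd(131, 714):
714 = 5×131 + 59
131 = 2×59 + 13
59 = 4×13 + 7
13 = 1×7 + 6
7 = 1×6 + 1
6 = 6×1 + 0
gcd = 1, so a unique solution mod 714 exists.
Back-substitute for the Bézout coefficients:
1 = 7 − 6
1 = −13 + 2·7
1 = 2·59 − 9·13
1 = −9·131 + 20·59
1 = 20·714 − 109·131
So 131·(-109) ≡ 1 (mod 714), giving 131⁻¹ ≡ 605.
x ≡ 131⁻¹·20 ≡ 605·20 ≡ 676 (mod 714).

676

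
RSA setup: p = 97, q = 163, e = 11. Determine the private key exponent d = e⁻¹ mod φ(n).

φ(n) = (p−1)(q−1) = 96·162 = 15552.
Need d with 11·d ≡ 1 (mod 15552). Apply the extended Euclidean algorithm:
15552 = 1413·11 + 9
11 = 1·9 + 2
9 = 4·2 + 1
2 = 2·1 + 0
Back-substitute:
1 = 9 − 4·2
1 = −4·11 + 5·9
1 = 5·15552 − 7069·11
So 11·(-7069) ≡ 1 (mod 15552), hence d ≡ -7069 ≡ 8483 (mod 15552).

8483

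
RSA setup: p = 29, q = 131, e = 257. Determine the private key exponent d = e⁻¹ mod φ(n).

1473

φ(n) = (p−1)(q−1) = 28·130 = 3640.
Need d with 257·d ≡ 1 (mod 3640). Apply the extended Euclidean algorithm:
3640 = 14*257 + 42
257 = 6*42 + 5
42 = 8*5 + 2
5 = 2*2 + 1
2 = 2*1 + 0
Back-substitute:
1 = 5 − 2·2
1 = −2·42 + 17·5
1 = 17·257 − 104·42
1 = −104·3640 + 1473·257
So 257·1473 ≡ 1 (mod 3640), hence d = 1473.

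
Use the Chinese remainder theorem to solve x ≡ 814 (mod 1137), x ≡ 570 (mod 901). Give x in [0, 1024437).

Write x = 814 + 1137·k. Then 1137·k ≡ 570 − 814 ≡ 657 (mod 901).
Need 1137⁻¹ mod 901. Extended Euclid on (901, 236):
901 = 3·236 + 193
236 = 1·193 + 43
193 = 4·43 + 21
43 = 2·21 + 1
21 = 21·1 + 0
Back-substitute:
1 = 43 − 2·21
1 = −2·193 + 9·43
1 = 9·236 − 11·193
1 = −11·901 + 42·236
1137⁻¹ ≡ 42 (mod 901), so k ≡ 42·657 ≡ 564 (mod 901).
x = 814 + 1137·564 = 642082.

642082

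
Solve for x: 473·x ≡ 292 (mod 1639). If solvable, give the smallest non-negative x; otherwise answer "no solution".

gcd(473, 1639):
1639 = 3×473 + 220
473 = 2×220 + 33
220 = 6×33 + 22
33 = 1×22 + 11
22 = 2×11 + 0
gcd = 11, but 11 ∤ 292, so the congruence has no solution.

no solution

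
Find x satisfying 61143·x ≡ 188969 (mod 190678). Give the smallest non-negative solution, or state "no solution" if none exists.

83253

First find gcd(61143, 190678):
190678 = 3*61143 + 7249
61143 = 8*7249 + 3151
7249 = 2*3151 + 947
3151 = 3*947 + 310
947 = 3*310 + 17
310 = 18*17 + 4
17 = 4*4 + 1
4 = 4*1 + 0
gcd = 1, so a unique solution mod 190678 exists.
Back-substitute for the Bézout coefficients:
1 = 17 − 4·4
1 = −4·310 + 73·17
1 = 73·947 − 223·310
1 = −223·3151 + 742·947
1 = 742·7249 − 1707·3151
1 = −1707·61143 + 14398·7249
1 = 14398·190678 − 44901·61143
So 61143·(-44901) ≡ 1 (mod 190678), giving 61143⁻¹ ≡ 145777.
x ≡ 61143⁻¹·188969 ≡ 145777·188969 ≡ 83253 (mod 190678).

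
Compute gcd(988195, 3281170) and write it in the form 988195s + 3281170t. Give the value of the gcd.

Apply Euclid's algorithm to 3281170 and 988195:
3281170 = 3×988195 + 316585
988195 = 3×316585 + 38440
316585 = 8×38440 + 9065
38440 = 4×9065 + 2180
9065 = 4×2180 + 345
2180 = 6×345 + 110
345 = 3×110 + 15
110 = 7×15 + 5
15 = 3×5 + 0
gcd(988195, 3281170) = 5.
Express as a combination:
5 = 110 − 7·15
5 = −7·345 + 22·110
5 = 22·2180 − 139·345
5 = −139·9065 + 578·2180
5 = 578·38440 − 2451·9065
5 = −2451·316585 + 20186·38440
5 = 20186·988195 − 63009·316585
5 = −63009·3281170 + 209213·988195
So 5 = (-63009)·3281170 + (209213)·988195.

5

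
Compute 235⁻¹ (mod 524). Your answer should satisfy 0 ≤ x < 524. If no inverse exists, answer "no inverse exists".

359

Extended Euclidean algorithm:
524 = 2·235 + 54
235 = 4·54 + 19
54 = 2·19 + 16
19 = 1·16 + 3
16 = 5·3 + 1
3 = 3·1 + 0
The gcd is 1. Working backward:
1 = 16 − 5·3
1 = −5·19 + 6·16
1 = 6·54 − 17·19
1 = −17·235 + 74·54
1 = 74·524 − 165·235
Thus 235·(-165) ≡ 1 (mod 524); reducing, -165 mod 524 = 359.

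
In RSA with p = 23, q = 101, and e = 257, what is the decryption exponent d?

993

φ(n) = (p−1)(q−1) = 22·100 = 2200.
Need d with 257·d ≡ 1 (mod 2200). Apply the extended Euclidean algorithm:
2200 = 8*257 + 144
257 = 1*144 + 113
144 = 1*113 + 31
113 = 3*31 + 20
31 = 1*20 + 11
20 = 1*11 + 9
11 = 1*9 + 2
9 = 4*2 + 1
2 = 2*1 + 0
Back-substitute:
1 = 9 − 4·2
1 = −4·11 + 5·9
1 = 5·20 − 9·11
1 = −9·31 + 14·20
1 = 14·113 − 51·31
1 = −51·144 + 65·113
1 = 65·257 − 116·144
1 = −116·2200 + 993·257
So 257·993 ≡ 1 (mod 2200), hence d = 993.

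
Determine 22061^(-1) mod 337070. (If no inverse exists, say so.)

231431

gcd(337070, 22061) by repeated division:
337070 = 15*22061 + 6155
22061 = 3*6155 + 3596
6155 = 1*3596 + 2559
3596 = 1*2559 + 1037
2559 = 2*1037 + 485
1037 = 2*485 + 67
485 = 7*67 + 16
67 = 4*16 + 3
16 = 5*3 + 1
3 = 3*1 + 0
Since gcd(22061, 337070) = 1, back-substitute to write 1 as a combination:
1 = 16 − 5·3
1 = −5·67 + 21·16
1 = 21·485 − 152·67
1 = −152·1037 + 325·485
1 = 325·2559 − 802·1037
1 = −802·3596 + 1127·2559
1 = 1127·6155 − 1929·3596
1 = −1929·22061 + 6914·6155
1 = 6914·337070 − 105639·22061
So 22061·(-105639) ≡ 1 (mod 337070), and -105639 ≡ 231431 (mod 337070).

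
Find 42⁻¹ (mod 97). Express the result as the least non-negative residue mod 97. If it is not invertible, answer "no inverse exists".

67

Run Euclid on (97, 42):
97 = 2×42 + 13
42 = 3×13 + 3
13 = 4×3 + 1
3 = 3×1 + 0
Since gcd(42, 97) = 1, back-substitute to write 1 as a combination:
1 = 13 − 4·3
1 = −4·42 + 13·13
1 = 13·97 − 30·42
Thus 42·(-30) ≡ 1 (mod 97); reducing, -30 mod 97 = 67.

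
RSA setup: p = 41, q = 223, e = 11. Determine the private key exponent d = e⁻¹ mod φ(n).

φ(n) = (p−1)(q−1) = 40·222 = 8880.
Need d with 11·d ≡ 1 (mod 8880). Apply the extended Euclidean algorithm:
8880 = 807×11 + 3
11 = 3×3 + 2
3 = 1×2 + 1
2 = 2×1 + 0
Back-substitute:
1 = 3 − 2
1 = −11 + 4·3
1 = 4·8880 − 3229·11
So 11·(-3229) ≡ 1 (mod 8880), hence d ≡ -3229 ≡ 5651 (mod 8880).

5651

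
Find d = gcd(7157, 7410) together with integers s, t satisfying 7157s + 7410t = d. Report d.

Euclidean algorithm:
7410 = 1*7157 + 253
7157 = 28*253 + 73
253 = 3*73 + 34
73 = 2*34 + 5
34 = 6*5 + 4
5 = 1*4 + 1
4 = 4*1 + 0
gcd(7157, 7410) = 1.
Express as a combination:
1 = 5 − 4
1 = −34 + 7·5
1 = 7·73 − 15·34
1 = −15·253 + 52·73
1 = 52·7157 − 1471·253
1 = −1471·7410 + 1523·7157
So 1 = (-1471)·7410 + (1523)·7157.

1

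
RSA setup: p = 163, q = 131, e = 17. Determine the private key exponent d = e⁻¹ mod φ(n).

7433

φ(n) = (p−1)(q−1) = 162·130 = 21060.
Need d with 17·d ≡ 1 (mod 21060). Apply the extended Euclidean algorithm:
21060 = 1238×17 + 14
17 = 1×14 + 3
14 = 4×3 + 2
3 = 1×2 + 1
2 = 2×1 + 0
Back-substitute:
1 = 3 − 2
1 = −14 + 5·3
1 = 5·17 − 6·14
1 = −6·21060 + 7433·17
So 17·7433 ≡ 1 (mod 21060), hence d = 7433.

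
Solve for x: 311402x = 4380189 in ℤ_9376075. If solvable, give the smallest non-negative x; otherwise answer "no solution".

634807

First find gcd(311402, 9376075):
9376075 = 30·311402 + 34015
311402 = 9·34015 + 5267
34015 = 6·5267 + 2413
5267 = 2·2413 + 441
2413 = 5·441 + 208
441 = 2·208 + 25
208 = 8·25 + 8
25 = 3·8 + 1
8 = 8·1 + 0
gcd = 1, so a unique solution mod 9376075 exists.
Back-substitute for the Bézout coefficients:
1 = 25 − 3·8
1 = −3·208 + 25·25
1 = 25·441 − 53·208
1 = −53·2413 + 290·441
1 = 290·5267 − 633·2413
1 = −633·34015 + 4088·5267
1 = 4088·311402 − 37425·34015
1 = −37425·9376075 + 1126838·311402
So 311402·(1126838) ≡ 1 (mod 9376075), giving 311402⁻¹ ≡ 1126838.
x ≡ 311402⁻¹·4380189 ≡ 1126838·4380189 ≡ 634807 (mod 9376075).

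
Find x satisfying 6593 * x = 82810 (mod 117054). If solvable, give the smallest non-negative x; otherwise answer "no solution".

5978

First find gcd(6593, 117054):
117054 = 17*6593 + 4973
6593 = 1*4973 + 1620
4973 = 3*1620 + 113
1620 = 14*113 + 38
113 = 2*38 + 37
38 = 1*37 + 1
37 = 37*1 + 0
gcd = 1, so a unique solution mod 117054 exists.
Back-substitute for the Bézout coefficients:
1 = 38 − 37
1 = −113 + 3·38
1 = 3·1620 − 43·113
1 = −43·4973 + 132·1620
1 = 132·6593 − 175·4973
1 = −175·117054 + 3107·6593
So 6593·(3107) ≡ 1 (mod 117054), giving 6593⁻¹ ≡ 3107.
x ≡ 6593⁻¹·82810 ≡ 3107·82810 ≡ 5978 (mod 117054).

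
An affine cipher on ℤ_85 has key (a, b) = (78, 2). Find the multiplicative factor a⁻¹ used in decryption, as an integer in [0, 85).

gcd(85, 78) by repeated division:
85 = 1·78 + 7
78 = 11·7 + 1
7 = 7·1 + 0
gcd = 1, so the inverse exists. Back-substitute:
1 = 78 − 11·7
1 = −11·85 + 12·78
So 78·12 ≡ 1 (mod 85).

12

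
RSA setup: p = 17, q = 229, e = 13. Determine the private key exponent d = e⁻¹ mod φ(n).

2245

φ(n) = (p−1)(q−1) = 16·228 = 3648.
Need d with 13·d ≡ 1 (mod 3648). Apply the extended Euclidean algorithm:
3648 = 280·13 + 8
13 = 1·8 + 5
8 = 1·5 + 3
5 = 1·3 + 2
3 = 1·2 + 1
2 = 2·1 + 0
Back-substitute:
1 = 3 − 2
1 = −5 + 2·3
1 = 2·8 − 3·5
1 = −3·13 + 5·8
1 = 5·3648 − 1403·13
So 13·(-1403) ≡ 1 (mod 3648), hence d ≡ -1403 ≡ 2245 (mod 3648).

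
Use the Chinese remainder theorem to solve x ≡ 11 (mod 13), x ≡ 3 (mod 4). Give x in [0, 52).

Write x = 11 + 13·k. Then 13·k ≡ 3 − 11 ≡ 0 (mod 4).
Need 13⁻¹ mod 4. Extended Euclid on (4, 1):
4 = 4·1 + 0
13⁻¹ ≡ 1 (mod 4), so k ≡ 1·0 ≡ 0 (mod 4).
x = 11 + 13·0 = 11.

11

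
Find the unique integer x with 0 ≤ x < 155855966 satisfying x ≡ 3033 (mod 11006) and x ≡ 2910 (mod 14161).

25790091

Write x = 3033 + 11006·k. Then 11006·k ≡ 2910 − 3033 ≡ 14038 (mod 14161).
Need 11006⁻¹ mod 14161. Extended Euclid on (14161, 11006):
14161 = 1×11006 + 3155
11006 = 3×3155 + 1541
3155 = 2×1541 + 73
1541 = 21×73 + 8
73 = 9×8 + 1
8 = 8×1 + 0
Back-substitute:
1 = 73 − 9·8
1 = −9·1541 + 190·73
1 = 190·3155 − 389·1541
1 = −389·11006 + 1357·3155
1 = 1357·14161 − 1746·11006
11006⁻¹ ≡ 12415 (mod 14161), so k ≡ 12415·14038 ≡ 2343 (mod 14161).
x = 3033 + 11006·2343 = 25790091.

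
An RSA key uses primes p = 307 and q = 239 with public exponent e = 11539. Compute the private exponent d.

31267

φ(n) = (p−1)(q−1) = 306·238 = 72828.
Need d with 11539·d ≡ 1 (mod 72828). Apply the extended Euclidean algorithm:
72828 = 6·11539 + 3594
11539 = 3·3594 + 757
3594 = 4·757 + 566
757 = 1·566 + 191
566 = 2·191 + 184
191 = 1·184 + 7
184 = 26·7 + 2
7 = 3·2 + 1
2 = 2·1 + 0
Back-substitute:
1 = 7 − 3·2
1 = −3·184 + 79·7
1 = 79·191 − 82·184
1 = −82·566 + 243·191
1 = 243·757 − 325·566
1 = −325·3594 + 1543·757
1 = 1543·11539 − 4954·3594
1 = −4954·72828 + 31267·11539
So 11539·31267 ≡ 1 (mod 72828), hence d = 31267.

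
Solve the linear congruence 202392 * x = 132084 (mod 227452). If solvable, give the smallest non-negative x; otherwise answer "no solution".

First find gcd(202392, 227452):
227452 = 1×202392 + 25060
202392 = 8×25060 + 1912
25060 = 13×1912 + 204
1912 = 9×204 + 76
204 = 2×76 + 52
76 = 1×52 + 24
52 = 2×24 + 4
24 = 6×4 + 0
gcd = 4 and 4 | 132084, so solutions exist. Divide through by 4: 50598x ≡ 33021 (mod 56863).
Now find 50598⁻¹ mod 56863:
56863 = 1*50598 + 6265
50598 = 8*6265 + 478
6265 = 13*478 + 51
478 = 9*51 + 19
51 = 2*19 + 13
19 = 1*13 + 6
13 = 2*6 + 1
6 = 6*1 + 0
Back-substitute:
1 = 13 − 2·6
1 = −2·19 + 3·13
1 = 3·51 − 8·19
1 = −8·478 + 75·51
1 = 75·6265 − 983·478
1 = −983·50598 + 7939·6265
1 = 7939·56863 − 8922·50598
So 50598·(-8922) ≡ 1 (mod 56863), i.e. 50598⁻¹ ≡ 47941.
Then x ≡ 47941·33021 ≡ 50704 (mod 56863); the smallest non-negative solution is x = 50704.

50704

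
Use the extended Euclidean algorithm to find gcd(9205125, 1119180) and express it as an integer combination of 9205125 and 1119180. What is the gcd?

Euclidean algorithm:
9205125 = 8·1119180 + 251685
1119180 = 4·251685 + 112440
251685 = 2·112440 + 26805
112440 = 4·26805 + 5220
26805 = 5·5220 + 705
5220 = 7·705 + 285
705 = 2·285 + 135
285 = 2·135 + 15
135 = 9·15 + 0
gcd(9205125, 1119180) = 15.
Back-substituting:
15 = 285 − 2·135
15 = −2·705 + 5·285
15 = 5·5220 − 37·705
15 = −37·26805 + 190·5220
15 = 190·112440 − 797·26805
15 = −797·251685 + 1784·112440
15 = 1784·1119180 − 7933·251685
15 = −7933·9205125 + 65248·1119180
So 15 = (-7933)·9205125 + (65248)·1119180.

15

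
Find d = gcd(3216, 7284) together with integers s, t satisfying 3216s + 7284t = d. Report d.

Apply Euclid's algorithm to 7284 and 3216:
7284 = 2·3216 + 852
3216 = 3·852 + 660
852 = 1·660 + 192
660 = 3·192 + 84
192 = 2·84 + 24
84 = 3·24 + 12
24 = 2·12 + 0
gcd(3216, 7284) = 12.
Back-substituting:
12 = 84 − 3·24
12 = −3·192 + 7·84
12 = 7·660 − 24·192
12 = −24·852 + 31·660
12 = 31·3216 − 117·852
12 = −117·7284 + 265·3216
So 12 = (-117)·7284 + (265)·3216.

12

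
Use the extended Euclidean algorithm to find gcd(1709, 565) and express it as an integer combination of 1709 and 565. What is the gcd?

Euclidean algorithm:
1709 = 3×565 + 14
565 = 40×14 + 5
14 = 2×5 + 4
5 = 1×4 + 1
4 = 4×1 + 0
gcd(1709, 565) = 1.
Back-substituting:
1 = 5 − 4
1 = −14 + 3·5
1 = 3·565 − 121·14
1 = −121·1709 + 366·565
So 1 = (-121)·1709 + (366)·565.

1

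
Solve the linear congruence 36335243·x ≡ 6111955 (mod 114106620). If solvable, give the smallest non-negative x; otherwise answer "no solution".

68743445

First find gcd(36335243, 114106620):
114106620 = 3*36335243 + 5100891
36335243 = 7*5100891 + 629006
5100891 = 8*629006 + 68843
629006 = 9*68843 + 9419
68843 = 7*9419 + 2910
9419 = 3*2910 + 689
2910 = 4*689 + 154
689 = 4*154 + 73
154 = 2*73 + 8
73 = 9*8 + 1
8 = 8*1 + 0
gcd = 1, so a unique solution mod 114106620 exists.
Back-substitute for the Bézout coefficients:
1 = 73 − 9·8
1 = −9·154 + 19·73
1 = 19·689 − 85·154
1 = −85·2910 + 359·689
1 = 359·9419 − 1162·2910
1 = −1162·68843 + 8493·9419
1 = 8493·629006 − 77599·68843
1 = −77599·5100891 + 629285·629006
1 = 629285·36335243 − 4482594·5100891
1 = −4482594·114106620 + 14077067·36335243
So 36335243·(14077067) ≡ 1 (mod 114106620), giving 36335243⁻¹ ≡ 14077067.
x ≡ 36335243⁻¹·6111955 ≡ 14077067·6111955 ≡ 68743445 (mod 114106620).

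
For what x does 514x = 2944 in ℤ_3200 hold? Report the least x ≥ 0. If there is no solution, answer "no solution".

First find gcd(514, 3200):
3200 = 6·514 + 116
514 = 4·116 + 50
116 = 2·50 + 16
50 = 3·16 + 2
16 = 8·2 + 0
gcd = 2 and 2 | 2944, so solutions exist. Divide through by 2: 257x ≡ 1472 (mod 1600).
Now find 257⁻¹ mod 1600:
1600 = 6×257 + 58
257 = 4×58 + 25
58 = 2×25 + 8
25 = 3×8 + 1
8 = 8×1 + 0
Back-substitute:
1 = 25 − 3·8
1 = −3·58 + 7·25
1 = 7·257 − 31·58
1 = −31·1600 + 193·257
So 257⁻¹ ≡ 193 (mod 1600).
Then x ≡ 193·1472 ≡ 896 (mod 1600); the smallest non-negative solution is x = 896.

896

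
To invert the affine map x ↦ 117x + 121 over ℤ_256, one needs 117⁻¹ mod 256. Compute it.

Run Euclid on (256, 117):
256 = 2×117 + 22
117 = 5×22 + 7
22 = 3×7 + 1
7 = 7×1 + 0
The gcd is 1. Working backward:
1 = 22 − 3·7
1 = −3·117 + 16·22
1 = 16·256 − 35·117
Thus 117·(-35) ≡ 1 (mod 256); reducing, -35 mod 256 = 221.

221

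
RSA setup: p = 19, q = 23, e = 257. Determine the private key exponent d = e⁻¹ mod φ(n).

245

φ(n) = (p−1)(q−1) = 18·22 = 396.
Need d with 257·d ≡ 1 (mod 396). Apply the extended Euclidean algorithm:
396 = 1×257 + 139
257 = 1×139 + 118
139 = 1×118 + 21
118 = 5×21 + 13
21 = 1×13 + 8
13 = 1×8 + 5
8 = 1×5 + 3
5 = 1×3 + 2
3 = 1×2 + 1
2 = 2×1 + 0
Back-substitute:
1 = 3 − 2
1 = −5 + 2·3
1 = 2·8 − 3·5
1 = −3·13 + 5·8
1 = 5·21 − 8·13
1 = −8·118 + 45·21
1 = 45·139 − 53·118
1 = −53·257 + 98·139
1 = 98·396 − 151·257
So 257·(-151) ≡ 1 (mod 396), hence d ≡ -151 ≡ 245 (mod 396).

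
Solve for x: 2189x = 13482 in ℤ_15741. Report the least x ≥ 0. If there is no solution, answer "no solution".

gcd(2189, 15741):
15741 = 7×2189 + 418
2189 = 5×418 + 99
418 = 4×99 + 22
99 = 4×22 + 11
22 = 2×11 + 0
gcd = 11, but 11 ∤ 13482, so the congruence has no solution.

no solution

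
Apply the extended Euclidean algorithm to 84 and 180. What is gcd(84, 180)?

12

Apply Euclid's algorithm to 180 and 84:
180 = 2*84 + 12
84 = 7*12 + 0
gcd(84, 180) = 12.
Back-substituting:
12 = 180 − 2·84
So 12 = (1)·180 + (-2)·84.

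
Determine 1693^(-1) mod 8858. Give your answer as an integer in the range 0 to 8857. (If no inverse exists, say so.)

Run Euclid on (8858, 1693):
8858 = 5*1693 + 393
1693 = 4*393 + 121
393 = 3*121 + 30
121 = 4*30 + 1
30 = 30*1 + 0
The gcd is 1. Working backward:
1 = 121 − 4·30
1 = −4·393 + 13·121
1 = 13·1693 − 56·393
1 = −56·8858 + 293·1693
So 1693·293 ≡ 1 (mod 8858).

293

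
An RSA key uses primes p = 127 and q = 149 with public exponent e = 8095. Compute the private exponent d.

φ(n) = (p−1)(q−1) = 126·148 = 18648.
Need d with 8095·d ≡ 1 (mod 18648). Apply the extended Euclidean algorithm:
18648 = 2×8095 + 2458
8095 = 3×2458 + 721
2458 = 3×721 + 295
721 = 2×295 + 131
295 = 2×131 + 33
131 = 3×33 + 32
33 = 1×32 + 1
32 = 32×1 + 0
Back-substitute:
1 = 33 − 32
1 = −131 + 4·33
1 = 4·295 − 9·131
1 = −9·721 + 22·295
1 = 22·2458 − 75·721
1 = −75·8095 + 247·2458
1 = 247·18648 − 569·8095
So 8095·(-569) ≡ 1 (mod 18648), hence d ≡ -569 ≡ 18079 (mod 18648).

18079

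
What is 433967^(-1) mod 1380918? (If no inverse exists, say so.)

Apply the Euclidean algorithm to 1380918 and 433967:
1380918 = 3*433967 + 79017
433967 = 5*79017 + 38882
79017 = 2*38882 + 1253
38882 = 31*1253 + 39
1253 = 32*39 + 5
39 = 7*5 + 4
5 = 1*4 + 1
4 = 4*1 + 0
The gcd is 1. Working backward:
1 = 5 − 4
1 = −39 + 8·5
1 = 8·1253 − 257·39
1 = −257·38882 + 7975·1253
1 = 7975·79017 − 16207·38882
1 = −16207·433967 + 89010·79017
1 = 89010·1380918 − 283237·433967
Thus 433967·(-283237) ≡ 1 (mod 1380918); reducing, -283237 mod 1380918 = 1097681.

1097681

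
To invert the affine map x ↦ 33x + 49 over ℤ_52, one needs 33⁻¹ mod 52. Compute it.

41

Apply the Euclidean algorithm to 52 and 33:
52 = 1·33 + 19
33 = 1·19 + 14
19 = 1·14 + 5
14 = 2·5 + 4
5 = 1·4 + 1
4 = 4·1 + 0
Since gcd(33, 52) = 1, back-substitute to write 1 as a combination:
1 = 5 − 4
1 = −14 + 3·5
1 = 3·19 − 4·14
1 = −4·33 + 7·19
1 = 7·52 − 11·33
Thus 33·(-11) ≡ 1 (mod 52); reducing, -11 mod 52 = 41.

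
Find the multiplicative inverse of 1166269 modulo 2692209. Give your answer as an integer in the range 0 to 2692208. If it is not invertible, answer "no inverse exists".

no inverse exists

Euclidean algorithm on 2692209, 1166269:
2692209 = 2×1166269 + 359671
1166269 = 3×359671 + 87256
359671 = 4×87256 + 10647
87256 = 8×10647 + 2080
10647 = 5×2080 + 247
2080 = 8×247 + 104
247 = 2×104 + 39
104 = 2×39 + 26
39 = 1×26 + 13
26 = 2×13 + 0
Since gcd = 13 > 1, 1166269 is not a unit mod 2692209.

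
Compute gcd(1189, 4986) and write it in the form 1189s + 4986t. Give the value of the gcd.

Repeated division:
4986 = 4·1189 + 230
1189 = 5·230 + 39
230 = 5·39 + 35
39 = 1·35 + 4
35 = 8·4 + 3
4 = 1·3 + 1
3 = 3·1 + 0
gcd(1189, 4986) = 1.
Express as a combination:
1 = 4 − 3
1 = −35 + 9·4
1 = 9·39 − 10·35
1 = −10·230 + 59·39
1 = 59·1189 − 305·230
1 = −305·4986 + 1279·1189
So 1 = (-305)·4986 + (1279)·1189.

1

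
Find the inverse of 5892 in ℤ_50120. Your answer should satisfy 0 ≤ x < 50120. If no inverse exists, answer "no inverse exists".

no inverse exists

Euclidean algorithm on 50120, 5892:
50120 = 8×5892 + 2984
5892 = 1×2984 + 2908
2984 = 1×2908 + 76
2908 = 38×76 + 20
76 = 3×20 + 16
20 = 1×16 + 4
16 = 4×4 + 0
The gcd is 4, not 1, hence no inverse exists.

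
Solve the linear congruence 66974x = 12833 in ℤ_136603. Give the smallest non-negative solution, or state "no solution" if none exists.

95278

First find gcd(66974, 136603):
136603 = 2·66974 + 2655
66974 = 25·2655 + 599
2655 = 4·599 + 259
599 = 2·259 + 81
259 = 3·81 + 16
81 = 5·16 + 1
16 = 16·1 + 0
gcd = 1, so a unique solution mod 136603 exists.
Back-substitute for the Bézout coefficients:
1 = 81 − 5·16
1 = −5·259 + 16·81
1 = 16·599 − 37·259
1 = −37·2655 + 164·599
1 = 164·66974 − 4137·2655
1 = −4137·136603 + 8438·66974
So 66974·(8438) ≡ 1 (mod 136603), giving 66974⁻¹ ≡ 8438.
x ≡ 66974⁻¹·12833 ≡ 8438·12833 ≡ 95278 (mod 136603).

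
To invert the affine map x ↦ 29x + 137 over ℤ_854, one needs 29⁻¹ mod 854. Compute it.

589

Apply the Euclidean algorithm to 854 and 29:
854 = 29×29 + 13
29 = 2×13 + 3
13 = 4×3 + 1
3 = 3×1 + 0
gcd = 1, so the inverse exists. Back-substitute:
1 = 13 − 4·3
1 = −4·29 + 9·13
1 = 9·854 − 265·29
Hence 29⁻¹ ≡ -265 ≡ 589 (mod 854).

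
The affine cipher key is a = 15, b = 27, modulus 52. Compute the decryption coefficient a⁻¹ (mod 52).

7

Extended Euclidean algorithm:
52 = 3·15 + 7
15 = 2·7 + 1
7 = 7·1 + 0
gcd = 1, so the inverse exists. Back-substitute:
1 = 15 − 2·7
1 = −2·52 + 7·15
So 15·7 ≡ 1 (mod 52).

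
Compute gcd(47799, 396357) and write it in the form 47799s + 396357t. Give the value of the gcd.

Apply Euclid's algorithm to 396357 and 47799:
396357 = 8·47799 + 13965
47799 = 3·13965 + 5904
13965 = 2·5904 + 2157
5904 = 2·2157 + 1590
2157 = 1·1590 + 567
1590 = 2·567 + 456
567 = 1·456 + 111
456 = 4·111 + 12
111 = 9·12 + 3
12 = 4·3 + 0
gcd(47799, 396357) = 3.
Working backward:
3 = 111 − 9·12
3 = −9·456 + 37·111
3 = 37·567 − 46·456
3 = −46·1590 + 129·567
3 = 129·2157 − 175·1590
3 = −175·5904 + 479·2157
3 = 479·13965 − 1133·5904
3 = −1133·47799 + 3878·13965
3 = 3878·396357 − 32157·47799
So 3 = (3878)·396357 + (-32157)·47799.

3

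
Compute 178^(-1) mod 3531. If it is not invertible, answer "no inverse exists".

Extended Euclidean algorithm:
3531 = 19×178 + 149
178 = 1×149 + 29
149 = 5×29 + 4
29 = 7×4 + 1
4 = 4×1 + 0
gcd = 1, so the inverse exists. Back-substitute:
1 = 29 − 7·4
1 = −7·149 + 36·29
1 = 36·178 − 43·149
1 = −43·3531 + 853·178
So 178·853 ≡ 1 (mod 3531).

853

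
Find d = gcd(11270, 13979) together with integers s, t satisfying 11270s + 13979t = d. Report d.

7

Repeated division:
13979 = 1*11270 + 2709
11270 = 4*2709 + 434
2709 = 6*434 + 105
434 = 4*105 + 14
105 = 7*14 + 7
14 = 2*7 + 0
gcd(11270, 13979) = 7.
Back-substituting:
7 = 105 − 7·14
7 = −7·434 + 29·105
7 = 29·2709 − 181·434
7 = −181·11270 + 753·2709
7 = 753·13979 − 934·11270
So 7 = (753)·13979 + (-934)·11270.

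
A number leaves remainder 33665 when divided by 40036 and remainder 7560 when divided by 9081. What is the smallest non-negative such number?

Write x = 33665 + 40036·k. Then 40036·k ≡ 7560 − 33665 ≡ 1138 (mod 9081).
Need 40036⁻¹ mod 9081. Extended Euclid on (9081, 3712):
9081 = 2·3712 + 1657
3712 = 2·1657 + 398
1657 = 4·398 + 65
398 = 6·65 + 8
65 = 8·8 + 1
8 = 8·1 + 0
Back-substitute:
1 = 65 − 8·8
1 = −8·398 + 49·65
1 = 49·1657 − 204·398
1 = −204·3712 + 457·1657
1 = 457·9081 − 1118·3712
40036⁻¹ ≡ 7963 (mod 9081), so k ≡ 7963·1138 ≡ 8137 (mod 9081).
x = 33665 + 40036·8137 = 325806597.

325806597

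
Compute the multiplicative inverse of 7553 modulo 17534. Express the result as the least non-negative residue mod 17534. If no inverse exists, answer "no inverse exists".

12515

gcd(17534, 7553) by repeated division:
17534 = 2·7553 + 2428
7553 = 3·2428 + 269
2428 = 9·269 + 7
269 = 38·7 + 3
7 = 2·3 + 1
3 = 3·1 + 0
The gcd is 1. Working backward:
1 = 7 − 2·3
1 = −2·269 + 77·7
1 = 77·2428 − 695·269
1 = −695·7553 + 2162·2428
1 = 2162·17534 − 5019·7553
Hence 7553⁻¹ ≡ -5019 ≡ 12515 (mod 17534).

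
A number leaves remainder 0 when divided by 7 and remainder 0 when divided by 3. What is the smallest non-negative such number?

Write x = 0 + 7·k. Then 7·k ≡ 0 − 0 ≡ 0 (mod 3).
Need 7⁻¹ mod 3. Extended Euclid on (3, 1):
3 = 3*1 + 0
7⁻¹ ≡ 1 (mod 3), so k ≡ 1·0 ≡ 0 (mod 3).
x = 0 + 7·0 = 0.

0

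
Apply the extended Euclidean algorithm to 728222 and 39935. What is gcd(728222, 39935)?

1

Repeated division:
728222 = 18×39935 + 9392
39935 = 4×9392 + 2367
9392 = 3×2367 + 2291
2367 = 1×2291 + 76
2291 = 30×76 + 11
76 = 6×11 + 10
11 = 1×10 + 1
10 = 10×1 + 0
gcd(728222, 39935) = 1.
Back-substituting:
1 = 11 − 10
1 = −76 + 7·11
1 = 7·2291 − 211·76
1 = −211·2367 + 218·2291
1 = 218·9392 − 865·2367
1 = −865·39935 + 3678·9392
1 = 3678·728222 − 67069·39935
So 1 = (3678)·728222 + (-67069)·39935.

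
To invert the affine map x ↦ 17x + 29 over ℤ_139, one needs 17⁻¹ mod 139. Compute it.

90

Run Euclid on (139, 17):
139 = 8×17 + 3
17 = 5×3 + 2
3 = 1×2 + 1
2 = 2×1 + 0
gcd = 1, so the inverse exists. Back-substitute:
1 = 3 − 2
1 = −17 + 6·3
1 = 6·139 − 49·17
Thus 17·(-49) ≡ 1 (mod 139); reducing, -49 mod 139 = 90.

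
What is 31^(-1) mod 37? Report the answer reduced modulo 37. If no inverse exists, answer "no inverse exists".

6

Run Euclid on (37, 31):
37 = 1*31 + 6
31 = 5*6 + 1
6 = 6*1 + 0
The gcd is 1. Working backward:
1 = 31 − 5·6
1 = −5·37 + 6·31
So 31·6 ≡ 1 (mod 37).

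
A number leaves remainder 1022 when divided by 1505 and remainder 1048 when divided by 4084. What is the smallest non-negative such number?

985292

Write x = 1022 + 1505·k. Then 1505·k ≡ 1048 − 1022 ≡ 26 (mod 4084).
Need 1505⁻¹ mod 4084. Extended Euclid on (4084, 1505):
4084 = 2*1505 + 1074
1505 = 1*1074 + 431
1074 = 2*431 + 212
431 = 2*212 + 7
212 = 30*7 + 2
7 = 3*2 + 1
2 = 2*1 + 0
Back-substitute:
1 = 7 − 3·2
1 = −3·212 + 91·7
1 = 91·431 − 185·212
1 = −185·1074 + 461·431
1 = 461·1505 − 646·1074
1 = −646·4084 + 1753·1505
1505⁻¹ ≡ 1753 (mod 4084), so k ≡ 1753·26 ≡ 654 (mod 4084).
x = 1022 + 1505·654 = 985292.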